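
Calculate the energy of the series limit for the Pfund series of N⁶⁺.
26.6672 eV

The series limit corresponds to the transition from n = ∞ to n = 5.
This is the highest energy (shortest wavelength) transition in the Pfund series.

E_∞ = 0 eV
E_5 = -13.6057 × 7² / 5² = -26.6672 eV

Energy at series limit:
ΔE = E_∞ - E_5 = 0 - (-26.6672) = 26.6672 eV

This energy equals the ionization energy from the n = 5 state of N⁶⁺.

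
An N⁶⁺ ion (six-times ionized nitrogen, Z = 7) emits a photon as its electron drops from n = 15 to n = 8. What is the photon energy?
7.454 eV

The energy levels are E_n = -13.6057 Z² eV / n².

Energy at n = 15: E_15 = -13.6057 × 7² / 15² = -2.963019 eV
Energy at n = 8: E_8 = -13.6057 × 7² / 8² = -10.416864 eV

For emission (electron falling to lower state), the photon energy is:
E_photon = E_15 - E_8 = |-2.963019 - (-10.416864)|
E_photon = 7.454 eV

This energy is carried away by the emitted photon.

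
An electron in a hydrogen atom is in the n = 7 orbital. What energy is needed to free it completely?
0.27767 eV

The ionization energy is the energy needed to remove the electron completely (n → ∞).

For hydrogen, E_n = -13.6057 eV / n².

At n = 7: E_7 = -13.6057 / 7² = -0.27766735 eV
At n = ∞: E_∞ = 0 eV

Ionization energy = E_∞ - E_7 = 0 - (-0.27766735) = 0.27766735 eV
Ionization energy ≈ 0.27767 eV

This is also called the binding energy of the electron in state n = 7.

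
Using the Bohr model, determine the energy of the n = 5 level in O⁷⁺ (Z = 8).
-34.830592 eV

For hydrogen-like ions, the energy levels scale with Z²:
E_n = -13.6057 Z² / n² eV

For O⁷⁺ (Z = 8) at n = 5:
E_5 = -13.6057 × 8² / 5²
E_5 = -13.6057 × 64 / 25
E_5 = -870.7648 / 25
E_5 = -34.830592 eV

The energy is 64 times more negative than hydrogen at the same n due to the stronger nuclear charge.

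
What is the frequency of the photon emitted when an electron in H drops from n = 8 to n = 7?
1.574e+13 Hz

First, find the transition energy:
E_8 = -13.6057 / 8² = -0.21258906 eV
E_7 = -13.6057 / 7² = -0.27766735 eV
|ΔE| = |E_7 - E_8| = 0.06507829 eV

Convert to Joules: E = 0.06507829 eV × (1.602177 × 10⁻¹⁹ J/eV) = 1.04267e-20 J

Using E = hf:
f = E/h = 1.04267e-20 J / (6.62607 × 10⁻³⁴ J·s)
f = 1.574e+13 Hz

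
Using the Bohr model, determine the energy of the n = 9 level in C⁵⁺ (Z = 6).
-6.046978 eV

For hydrogen-like ions, the energy levels scale with Z²:
E_n = -13.6057 Z² / n² eV

For C⁵⁺ (Z = 6) at n = 9:
E_9 = -13.6057 × 6² / 9²
E_9 = -13.6057 × 36 / 81
E_9 = -489.8052 / 81
E_9 = -6.046978 eV

The energy is 36 times more negative than hydrogen at the same n due to the stronger nuclear charge.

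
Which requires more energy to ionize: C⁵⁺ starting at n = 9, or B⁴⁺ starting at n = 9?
C⁵⁺ at n = 9 (E = -6.047 eV)

Using E_n = -13.6057 Z² / n² eV:

C⁵⁺ (Z = 6) at n = 9:
E = -13.6057 × 6² / 9² = -13.6057 × 36 / 81 = -6.046978 eV

B⁴⁺ (Z = 5) at n = 9:
E = -13.6057 × 5² / 9² = -13.6057 × 25 / 81 = -4.199290 eV

Since -6.046978 eV < -4.199290 eV,
C⁵⁺ at n = 9 is more tightly bound (requires more energy to ionize).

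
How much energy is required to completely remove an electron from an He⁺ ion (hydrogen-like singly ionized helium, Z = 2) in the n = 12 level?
0.37794 eV

The ionization energy is the energy needed to remove the electron completely (n → ∞).

For a hydrogen-like ion with Z = 2, E_n = -13.6057 Z² / n² eV.

At n = 12: E_12 = -13.6057 × 2² / 12² = -0.37793611 eV
At n = ∞: E_∞ = 0 eV

Ionization energy = E_∞ - E_12 = 0 - (-0.37793611) = 0.37793611 eV
Ionization energy ≈ 0.37794 eV

This is also called the binding energy of the electron in state n = 12.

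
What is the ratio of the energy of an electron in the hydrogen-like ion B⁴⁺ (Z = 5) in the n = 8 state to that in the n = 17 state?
4.515625

Using E_n = -13.6057 Z² / n² eV with Z = 5:

E_8 = -13.6057 × 5² / 8² = -340.1425 / 64 = -5.31472656250 eV
E_17 = -13.6057 × 5² / 17² = -340.1425 / 289 = -1.17696366782 eV

The ratio is:
E_8/E_17 = (-5.31472656250) / (-1.17696366782)
E_8/E_17 = (-340.1425/64) / (-340.1425/289)
E_8/E_17 = 289/64
E_8/E_17 = 4.515625
(Note: the Z² factors cancel in the ratio.)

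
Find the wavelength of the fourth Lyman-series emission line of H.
94.923451 nm

The lines of a series are numbered from the longest wavelength (smallest ΔE) outward; the fourth line is the transition from n = n_f + 4 to n_f.
The Lyman series has all transitions ending at n_f = 1.

For H, the fourth line (δ-line) is the jump from n = 5 to n = 1:
E_5 = -13.6057 / 5² = -0.54422800 eV
E_1 = -13.6057 / 1² = -13.60570000 eV
ΔE = E_5 - E_1 = 13.06147200 eV

λ = hc/E = 1239.84 eV·nm / 13.06147200 eV
λ = 94.923451 nm

This is the δ-line of the Lyman series in H.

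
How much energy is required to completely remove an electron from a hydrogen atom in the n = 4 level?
0.8504 eV

The ionization energy is the energy needed to remove the electron completely (n → ∞).

For hydrogen, E_n = -13.6057 eV / n².

At n = 4: E_4 = -13.6057 / 4² = -0.8503563 eV
At n = ∞: E_∞ = 0 eV

Ionization energy = E_∞ - E_4 = 0 - (-0.8503563) = 0.8503563 eV
Ionization energy ≈ 0.8504 eV

This is also called the binding energy of the electron in state n = 4.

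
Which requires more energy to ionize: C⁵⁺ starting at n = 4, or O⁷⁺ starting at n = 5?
O⁷⁺ at n = 5 (E = -34.830592 eV)

Using E_n = -13.6057 Z² / n² eV:

C⁵⁺ (Z = 6) at n = 4:
E = -13.6057 × 6² / 4² = -13.6057 × 36 / 16 = -30.612825000 eV

O⁷⁺ (Z = 8) at n = 5:
E = -13.6057 × 8² / 5² = -13.6057 × 64 / 25 = -34.830592000 eV

Since -34.830592000 eV < -30.612825000 eV,
O⁷⁺ at n = 5 is more tightly bound (requires more energy to ionize).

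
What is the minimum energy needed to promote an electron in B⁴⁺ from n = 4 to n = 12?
18.896806 eV

The energy levels of a hydrogen-like atom are E_n = -13.6057 Z² eV / n².

Energy at n = 4: E_4 = -13.6057 × 5² / 4² = -21.258906250 eV
Energy at n = 12: E_12 = -13.6057 × 5² / 12² = -2.362100694 eV

The excitation energy is the difference:
ΔE = E_12 - E_4
ΔE = -2.362100694 - (-21.258906250)
ΔE = 18.896806 eV

Since this is positive, energy must be absorbed (photon absorption).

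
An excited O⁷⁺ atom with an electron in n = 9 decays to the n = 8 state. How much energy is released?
2.856 eV

The energy levels are E_n = -13.6057 Z² eV / n².

Energy at n = 9: E_9 = -13.6057 × 8² / 9² = -10.750183 eV
Energy at n = 8: E_8 = -13.6057 × 8² / 8² = -13.605700 eV

For emission (electron falling to lower state), the photon energy is:
E_photon = E_9 - E_8 = |-10.750183 - (-13.605700)|
E_photon = 2.856 eV

This energy is carried away by the emitted photon.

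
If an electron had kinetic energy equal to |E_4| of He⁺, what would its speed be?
1.09385e+06 m/s (or 0.36487% of c)

The binding energy at n = 4 for He⁺ is:
E_4 = -13.6057 × 2²/4² = -3.40142500 eV
|E_4| = 3.40142500 eV

Convert to Joules:
KE = 3.40142500 eV × (1.602177 × 10⁻¹⁹ J/eV) = 5.4496849e-19 J

Using KE = ½mv²:
v = √(2·KE/m_e)
v = √(2 × 5.4496849e-19 J / 9.10938 × 10⁻³¹ kg)
v = 1.09385e+06 m/s

This is approximately 0.36487% the speed of light.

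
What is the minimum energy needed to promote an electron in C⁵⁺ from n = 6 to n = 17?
11.91 eV

The energy levels of a hydrogen-like atom are E_n = -13.6057 Z² eV / n².

Energy at n = 6: E_6 = -13.6057 × 6² / 6² = -13.60570 eV
Energy at n = 17: E_17 = -13.6057 × 6² / 17² = -1.69483 eV

The excitation energy is the difference:
ΔE = E_17 - E_6
ΔE = -1.69483 - (-13.60570)
ΔE = 11.91 eV

Since this is positive, energy must be absorbed (photon absorption).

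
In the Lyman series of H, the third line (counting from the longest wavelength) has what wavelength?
97.20161 nm

The lines of a series are numbered from the longest wavelength (smallest ΔE) outward; the third line is the transition from n = n_f + 3 to n_f.
The Lyman series has all transitions ending at n_f = 1.

For H, the third line (γ-line) is the jump from n = 4 to n = 1:
E_4 = -13.6057 / 4² = -0.8503563 eV
E_1 = -13.6057 / 1² = -13.6057000 eV
ΔE = E_4 - E_1 = 12.7553437 eV

λ = hc/E = 1239.84 eV·nm / 12.7553437 eV
λ = 97.20161 nm

This is the γ-line of the Lyman series in H.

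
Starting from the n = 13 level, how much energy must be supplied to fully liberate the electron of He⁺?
0.32 eV

The ionization energy is the energy needed to remove the electron completely (n → ∞).

For a hydrogen-like ion with Z = 2, E_n = -13.6057 Z² / n² eV.

At n = 13: E_13 = -13.6057 × 2² / 13² = -0.32203 eV
At n = ∞: E_∞ = 0 eV

Ionization energy = E_∞ - E_13 = 0 - (-0.32203) = 0.32203 eV
Ionization energy ≈ 0.32 eV

This is also called the binding energy of the electron in state n = 13.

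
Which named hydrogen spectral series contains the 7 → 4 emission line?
Brackett series

The spectral series in hydrogen are named based on the final (lower) energy level:
- Lyman series: n_final = 1 (ultraviolet)
- Balmer series: n_final = 2 (visible/near-UV)
- Paschen series: n_final = 3 (infrared)
- Brackett series: n_final = 4 (infrared)
- Pfund series: n_final = 5 (far infrared)

Since this transition ends at n = 4, it belongs to the Brackett series.

For reference, this 7 → 4 line has photon energy
ΔE = 13.6057 eV × (1/4² - 1/7²) = 0.57268890306 eV,
corresponding to wavelength λ = hc/ΔE = 1239.84 eV·nm / 0.57268890306 eV = 2164.94504 nm in the infrared region.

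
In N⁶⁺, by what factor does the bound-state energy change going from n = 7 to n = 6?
1.361111

Using E_n = -13.6057 Z² / n² eV with Z = 7:

E_6 = -13.6057 × 7² / 6² = -666.6793 / 36 = -18.518869444444 eV
E_7 = -13.6057 × 7² / 7² = -666.6793 / 49 = -13.605700000000 eV

The ratio is:
E_6/E_7 = (-18.518869444444) / (-13.605700000000)
E_6/E_7 = (-666.6793/36) / (-666.6793/49)
E_6/E_7 = 49/36
E_6/E_7 = 1.361111
(Note: the Z² factors cancel in the ratio.)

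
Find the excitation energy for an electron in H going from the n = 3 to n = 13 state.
1.431237 eV

The energy levels of a hydrogen-like atom are E_n = -13.6057 eV / n².

Energy at n = 3: E_3 = -13.6057 / 3² = -1.511744444 eV
Energy at n = 13: E_13 = -13.6057 / 13² = -0.080507101 eV

The excitation energy is the difference:
ΔE = E_13 - E_3
ΔE = -0.080507101 - (-1.511744444)
ΔE = 1.431237 eV

Since this is positive, energy must be absorbed (photon absorption).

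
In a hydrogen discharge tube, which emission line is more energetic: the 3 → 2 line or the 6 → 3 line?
3 → 2

Calculate the energy for each transition:

Transition 3 → 2:
ΔE₁ = |E_2 - E_3| = |-13.6057/2² - (-13.6057/3²)|
ΔE₁ = |-3.4014250000 - (-1.5117444444)| = 1.8896806 eV

Transition 6 → 3:
ΔE₂ = |E_3 - E_6| = |-13.6057/3² - (-13.6057/6²)|
ΔE₂ = |-1.5117444444 - (-0.3779361111)| = 1.1338083 eV

Since 1.8896806 eV > 1.1338083 eV, the transition 3 → 2 emits the more energetic photon.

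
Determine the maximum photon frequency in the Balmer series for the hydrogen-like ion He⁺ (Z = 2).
3.29e+15 Hz

The series limit corresponds to the transition from n = ∞ to n = 2.
This is the highest energy (shortest wavelength) transition in the Balmer series.

E_∞ = 0 eV
E_2 = -13.6057 × 2² / 2² = -13.6057 eV

Energy at series limit:
ΔE = E_∞ - E_2 = 0 - (-13.6057) = 13.6057 eV
E = 13.6057 eV × (1.602177 × 10⁻¹⁹ J/eV) = 2.1799e-18 J
f = E/h = 2.1799e-18 J / (6.62607 × 10⁻³⁴ J·s) = 3.29e+15 Hz

This energy equals the ionization energy from the n = 2 state of He⁺.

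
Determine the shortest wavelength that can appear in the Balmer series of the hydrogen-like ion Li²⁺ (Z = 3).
40.50067 nm

The series limit corresponds to the transition from n = ∞ to n = 2.
This is the highest energy (shortest wavelength) transition in the Balmer series.

E_∞ = 0 eV
E_2 = -13.6057 × 3² / 2² = -30.6128250 eV

Energy at series limit:
ΔE = E_∞ - E_2 = 0 - (-30.6128250) = 30.6128250 eV
λ = hc/E = 1239.84 eV·nm / 30.6128250 eV = 40.50067 nm

This energy equals the ionization energy from the n = 2 state of Li²⁺.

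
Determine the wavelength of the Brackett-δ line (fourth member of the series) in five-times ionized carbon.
54.00 nm

The lines of a series are numbered from the longest wavelength (smallest ΔE) outward; the fourth line is the transition from n = n_f + 4 to n_f.
The Brackett series has all transitions ending at n_f = 4.

For C⁵⁺ (Z = 6), the fourth line (δ-line) is the jump from n = 8 to n = 4:
E_8 = -13.6057 × 6² / 8² = -7.6532 eV
E_4 = -13.6057 × 6² / 4² = -30.6128 eV
ΔE = E_8 - E_4 = 22.9596 eV

λ = hc/E = 1239.84 eV·nm / 22.9596 eV
λ = 54.00 nm

This is the δ-line of the Brackett series in C⁵⁺.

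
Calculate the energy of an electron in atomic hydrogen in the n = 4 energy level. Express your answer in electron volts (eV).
-0.85 eV

The energy levels of a hydrogen-like atom are given by:
E_n = -13.6057 eV / n²

For n = 4:
E_4 = -13.6057 eV / 4²
E_4 = -13.6057 eV / 16
E_4 = -0.85 eV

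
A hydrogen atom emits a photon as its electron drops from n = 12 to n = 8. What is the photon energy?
0.118105 eV

The energy levels are E_n = -13.6057 eV / n².

Energy at n = 12: E_12 = -13.6057 / 12² = -0.094484028 eV
Energy at n = 8: E_8 = -13.6057 / 8² = -0.212589063 eV

For emission (electron falling to lower state), the photon energy is:
E_photon = E_12 - E_8 = |-0.094484028 - (-0.212589063)|
E_photon = 0.118105 eV

This energy is carried away by the emitted photon.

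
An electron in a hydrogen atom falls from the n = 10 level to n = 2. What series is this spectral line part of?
Balmer series

The spectral series in hydrogen are named based on the final (lower) energy level:
- Lyman series: n_final = 1 (ultraviolet)
- Balmer series: n_final = 2 (visible/near-UV)
- Paschen series: n_final = 3 (infrared)
- Brackett series: n_final = 4 (infrared)
- Pfund series: n_final = 5 (far infrared)

Since this transition ends at n = 2, it belongs to the Balmer series.

For reference, this 10 → 2 line has photon energy
ΔE = 13.6057 eV × (1/2² - 1/10²) = 3.265368 eV,
corresponding to wavelength λ = hc/ΔE = 1239.84 eV·nm / 3.265368 eV = 379.69 nm in the visible/near-UV region.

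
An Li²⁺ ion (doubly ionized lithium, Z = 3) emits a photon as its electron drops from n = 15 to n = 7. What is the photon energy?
1.954778 eV

The energy levels are E_n = -13.6057 Z² eV / n².

Energy at n = 15: E_15 = -13.6057 × 3² / 15² = -0.544228000 eV
Energy at n = 7: E_7 = -13.6057 × 3² / 7² = -2.499006122 eV

For emission (electron falling to lower state), the photon energy is:
E_photon = E_15 - E_7 = |-0.544228000 - (-2.499006122)|
E_photon = 1.954778 eV

This energy is carried away by the emitted photon.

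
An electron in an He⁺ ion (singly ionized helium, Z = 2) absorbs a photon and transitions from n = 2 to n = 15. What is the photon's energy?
13.36 eV

The energy levels of a hydrogen-like atom are E_n = -13.6057 Z² eV / n².

Energy at n = 2: E_2 = -13.6057 × 2² / 2² = -13.60570 eV
Energy at n = 15: E_15 = -13.6057 × 2² / 15² = -0.24188 eV

The excitation energy is the difference:
ΔE = E_15 - E_2
ΔE = -0.24188 - (-13.60570)
ΔE = 13.36 eV

Since this is positive, energy must be absorbed (photon absorption).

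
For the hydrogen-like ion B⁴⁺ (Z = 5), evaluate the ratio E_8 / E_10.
1.56250

Using E_n = -13.6057 Z² / n² eV with Z = 5:

E_8 = -13.6057 × 5² / 8² = -340.1425 / 64 = -5.31472656250 eV
E_10 = -13.6057 × 5² / 10² = -340.1425 / 100 = -3.40142500000 eV

The ratio is:
E_8/E_10 = (-5.31472656250) / (-3.40142500000)
E_8/E_10 = (-340.1425/64) / (-340.1425/100)
E_8/E_10 = 100/64
E_8/E_10 = 1.56250
(Note: the Z² factors cancel in the ratio.)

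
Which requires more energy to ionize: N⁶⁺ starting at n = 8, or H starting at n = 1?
H at n = 1 (E = -13.606 eV)

Using E_n = -13.6057 Z² / n² eV:

N⁶⁺ (Z = 7) at n = 8:
E = -13.6057 × 7² / 8² = -13.6057 × 49 / 64 = -10.416864 eV

H (Z = 1) at n = 1:
E = -13.6057 × 1² / 1² = -13.6057 × 1 / 1 = -13.605700 eV

Since -13.605700 eV < -10.416864 eV,
H at n = 1 is more tightly bound (requires more energy to ionize).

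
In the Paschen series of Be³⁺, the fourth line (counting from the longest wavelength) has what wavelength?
62.791863 nm

The lines of a series are numbered from the longest wavelength (smallest ΔE) outward; the fourth line is the transition from n = n_f + 4 to n_f.
The Paschen series has all transitions ending at n_f = 3.

For Be³⁺ (Z = 4), the fourth line (δ-line) is the jump from n = 7 to n = 3:
E_7 = -13.6057 × 4² / 7² = -4.44267755 eV
E_3 = -13.6057 × 4² / 3² = -24.18791111 eV
ΔE = E_7 - E_3 = 19.74523356 eV

λ = hc/E = 1239.84 eV·nm / 19.74523356 eV
λ = 62.791863 nm

This is the δ-line of the Paschen series in Be³⁺.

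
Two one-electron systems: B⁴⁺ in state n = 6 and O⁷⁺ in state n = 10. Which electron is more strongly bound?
B⁴⁺ at n = 6 (E = -9.448403 eV)

Using E_n = -13.6057 Z² / n² eV:

B⁴⁺ (Z = 5) at n = 6:
E = -13.6057 × 5² / 6² = -13.6057 × 25 / 36 = -9.448402778 eV

O⁷⁺ (Z = 8) at n = 10:
E = -13.6057 × 8² / 10² = -13.6057 × 64 / 100 = -8.707648000 eV

Since -9.448402778 eV < -8.707648000 eV,
B⁴⁺ at n = 6 is more tightly bound (requires more energy to ionize).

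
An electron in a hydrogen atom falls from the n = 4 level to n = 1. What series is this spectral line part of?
Lyman series

The spectral series in hydrogen are named based on the final (lower) energy level:
- Lyman series: n_final = 1 (ultraviolet)
- Balmer series: n_final = 2 (visible/near-UV)
- Paschen series: n_final = 3 (infrared)
- Brackett series: n_final = 4 (infrared)
- Pfund series: n_final = 5 (far infrared)

Since this transition ends at n = 1, it belongs to the Lyman series.

For reference, this 4 → 1 line has photon energy
ΔE = 13.6057 eV × (1/1² - 1/4²) = 12.75534 eV,
corresponding to wavelength λ = hc/ΔE = 1239.84 eV·nm / 12.75534 eV = 97.202 nm in the ultraviolet region.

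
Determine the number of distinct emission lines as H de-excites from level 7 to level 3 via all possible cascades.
10

The electron can occupy levels n = 3, 4, ..., 7 during de-excitation — that is m = 7 - 3 + 1 = 5 distinct levels.

The number of distinct spectral lines equals the number of ways to choose 2 of these m levels (each pair gives one possible emission transition):

Number of lines = m(m-1)/2 = 5×4/2 = 10

These correspond to all possible transitions between the 5 levels:
7 → 6, 7 → 5, 7 → 4, 7 → 3, 6 → 5, 6 → 4, 6 → 3, 5 → 4...

Each transition produces a photon with a unique energy (and thus wavelength). This count does not depend on Z.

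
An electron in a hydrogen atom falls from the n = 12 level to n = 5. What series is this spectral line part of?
Pfund series

The spectral series in hydrogen are named based on the final (lower) energy level:
- Lyman series: n_final = 1 (ultraviolet)
- Balmer series: n_final = 2 (visible/near-UV)
- Paschen series: n_final = 3 (infrared)
- Brackett series: n_final = 4 (infrared)
- Pfund series: n_final = 5 (far infrared)

Since this transition ends at n = 5, it belongs to the Pfund series.

For reference, this 12 → 5 line has photon energy
ΔE = 13.6057 eV × (1/5² - 1/12²) = 0.44974397222 eV,
corresponding to wavelength λ = hc/ΔE = 1239.84 eV·nm / 0.44974397222 eV = 2756.76847 nm in the far infrared region.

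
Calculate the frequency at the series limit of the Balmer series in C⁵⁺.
2.96086e+16 Hz

The series limit corresponds to the transition from n = ∞ to n = 2.
This is the highest energy (shortest wavelength) transition in the Balmer series.

E_∞ = 0 eV
E_2 = -13.6057 × 6² / 2² = -122.451300 eV

Energy at series limit:
ΔE = E_∞ - E_2 = 0 - (-122.451300) = 122.451300 eV
E = 122.451300 eV × (1.602177 × 10⁻¹⁹ J/eV) = 1.9618866e-17 J
f = E/h = 1.9618866e-17 J / (6.62607 × 10⁻³⁴ J·s) = 2.96086e+16 Hz

This energy equals the ionization energy from the n = 2 state of C⁵⁺.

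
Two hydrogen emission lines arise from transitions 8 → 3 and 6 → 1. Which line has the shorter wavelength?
6 → 1

Calculate the energy for each transition:

Transition 8 → 3:
ΔE₁ = |E_3 - E_8| = |-13.6057/3² - (-13.6057/8²)|
ΔE₁ = |-1.5117444444 - (-0.2125890625)| = 1.2991554 eV

Transition 6 → 1:
ΔE₂ = |E_1 - E_6| = |-13.6057/1² - (-13.6057/6²)|
ΔE₂ = |-13.6057000000 - (-0.3779361111)| = 13.2277639 eV

Since 13.2277639 eV > 1.2991554 eV, the transition 6 → 1 emits the more energetic photon.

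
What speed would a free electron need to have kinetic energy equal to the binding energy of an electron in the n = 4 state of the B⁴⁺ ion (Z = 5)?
2.735e+06 m/s (or 0.912% of c)

The binding energy at n = 4 for B⁴⁺ is:
E_4 = -13.6057 × 5²/4² = -21.25891 eV
|E_4| = 21.25891 eV

Convert to Joules:
KE = 21.25891 eV × (1.602177 × 10⁻¹⁹ J/eV) = 3.40605e-18 J

Using KE = ½mv²:
v = √(2·KE/m_e)
v = √(2 × 3.40605e-18 J / 9.10938 × 10⁻³¹ kg)
v = 2.735e+06 m/s

This is approximately 0.912% the speed of light.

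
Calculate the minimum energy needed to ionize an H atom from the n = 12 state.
0.094 eV

The ionization energy is the energy needed to remove the electron completely (n → ∞).

For hydrogen, E_n = -13.6057 eV / n².

At n = 12: E_12 = -13.6057 / 12² = -0.094484 eV
At n = ∞: E_∞ = 0 eV

Ionization energy = E_∞ - E_12 = 0 - (-0.094484) = 0.094484 eV
Ionization energy ≈ 0.094 eV

This is also called the binding energy of the electron in state n = 12.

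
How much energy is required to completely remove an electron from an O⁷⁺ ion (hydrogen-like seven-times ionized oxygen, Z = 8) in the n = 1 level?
870.765 eV

The ionization energy is the energy needed to remove the electron completely (n → ∞).

For a hydrogen-like ion with Z = 8, E_n = -13.6057 Z² / n² eV.

At n = 1: E_1 = -13.6057 × 8² / 1² = -870.764800 eV
At n = ∞: E_∞ = 0 eV

Ionization energy = E_∞ - E_1 = 0 - (-870.764800) = 870.764800 eV
Ionization energy ≈ 870.765 eV

This is also called the binding energy of the electron in state n = 1.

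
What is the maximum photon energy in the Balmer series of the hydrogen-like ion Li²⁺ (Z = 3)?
30.61 eV

The series limit corresponds to the transition from n = ∞ to n = 2.
This is the highest energy (shortest wavelength) transition in the Balmer series.

E_∞ = 0 eV
E_2 = -13.6057 × 3² / 2² = -30.61 eV

Energy at series limit:
ΔE = E_∞ - E_2 = 0 - (-30.61) = 30.61 eV

This energy equals the ionization energy from the n = 2 state of Li²⁺.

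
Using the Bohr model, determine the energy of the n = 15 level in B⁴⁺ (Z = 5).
-1.51174 eV

For hydrogen-like ions, the energy levels scale with Z²:
E_n = -13.6057 Z² / n² eV

For B⁴⁺ (Z = 5) at n = 15:
E_15 = -13.6057 × 5² / 15²
E_15 = -13.6057 × 25 / 225
E_15 = -340.1425 / 225
E_15 = -1.51174 eV

The energy is 25 times more negative than hydrogen at the same n due to the stronger nuclear charge.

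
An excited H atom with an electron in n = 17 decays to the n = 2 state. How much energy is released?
3.354 eV

The energy levels are E_n = -13.6057 eV / n².

Energy at n = 17: E_17 = -13.6057 / 17² = -0.047079 eV
Energy at n = 2: E_2 = -13.6057 / 2² = -3.401425 eV

For emission (electron falling to lower state), the photon energy is:
E_photon = E_17 - E_2 = |-0.047079 - (-3.401425)|
E_photon = 3.354 eV

This energy is carried away by the emitted photon.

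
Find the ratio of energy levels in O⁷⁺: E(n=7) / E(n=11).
2.4694

Using E_n = -13.6057 Z² / n² eV with Z = 8:

E_7 = -13.6057 × 8² / 7² = -870.7648 / 49 = -17.7707102041 eV
E_11 = -13.6057 × 8² / 11² = -870.7648 / 121 = -7.1964033058 eV

The ratio is:
E_7/E_11 = (-17.7707102041) / (-7.1964033058)
E_7/E_11 = (-870.7648/49) / (-870.7648/121)
E_7/E_11 = 121/49
E_7/E_11 = 2.4694
(Note: the Z² factors cancel in the ratio.)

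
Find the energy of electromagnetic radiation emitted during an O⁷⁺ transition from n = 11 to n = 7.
10.574 eV

The energy levels are E_n = -13.6057 Z² eV / n².

Energy at n = 11: E_11 = -13.6057 × 8² / 11² = -7.196403 eV
Energy at n = 7: E_7 = -13.6057 × 8² / 7² = -17.770710 eV

For emission (electron falling to lower state), the photon energy is:
E_photon = E_11 - E_7 = |-7.196403 - (-17.770710)|
E_photon = 10.574 eV

This energy is carried away by the emitted photon.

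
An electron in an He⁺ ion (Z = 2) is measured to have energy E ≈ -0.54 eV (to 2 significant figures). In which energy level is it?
n = 10

The exact energy levels follow E_n = -13.6057 Z² / n² eV with Z = 2.

The measured value (-0.54 eV) is reported to only 2 significant figures, so we must test candidate n values and see which one matches to that precision.

Candidate energies:
  n = 8:  E = -13.6057 × 2² / 8² = -0.85036 eV
  n = 9:  E = -13.6057 × 2² / 9² = -0.67189 eV
  n = 10:  E = -13.6057 × 2² / 10² = -0.54423 eV  ← matches
  n = 11:  E = -13.6057 × 2² / 11² = -0.44978 eV
  n = 12:  E = -13.6057 × 2² / 12² = -0.37794 eV

Checking against the measurement of -0.54 eV (2 sig figs), only n = 10 agrees:
E_10 = -0.54423 eV, which rounds to -0.54 eV ✓

Therefore n = 10.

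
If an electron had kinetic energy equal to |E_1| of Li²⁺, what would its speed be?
6.563e+06 m/s (or 2.1892% of c)

The binding energy at n = 1 for Li²⁺ is:
E_1 = -13.6057 × 3²/1² = -122.451300 eV
|E_1| = 122.451300 eV

Convert to Joules:
KE = 122.451300 eV × (1.602177 × 10⁻¹⁹ J/eV) = 1.96189e-17 J

Using KE = ½mv²:
v = √(2·KE/m_e)
v = √(2 × 1.96189e-17 J / 9.10938 × 10⁻³¹ kg)
v = 6.563e+06 m/s

This is approximately 2.1892% the speed of light.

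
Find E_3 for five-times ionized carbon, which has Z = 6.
-54.42280 eV

For hydrogen-like ions, the energy levels scale with Z²:
E_n = -13.6057 Z² / n² eV

For C⁵⁺ (Z = 6) at n = 3:
E_3 = -13.6057 × 6² / 3²
E_3 = -13.6057 × 36 / 9
E_3 = -489.8052 / 9
E_3 = -54.42280 eV

The energy is 36 times more negative than hydrogen at the same n due to the stronger nuclear charge.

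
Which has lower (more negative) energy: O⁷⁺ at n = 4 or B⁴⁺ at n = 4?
O⁷⁺ at n = 4 (E = -54.422800 eV)

Using E_n = -13.6057 Z² / n² eV:

O⁷⁺ (Z = 8) at n = 4:
E = -13.6057 × 8² / 4² = -13.6057 × 64 / 16 = -54.422800000 eV

B⁴⁺ (Z = 5) at n = 4:
E = -13.6057 × 5² / 4² = -13.6057 × 25 / 16 = -21.258906250 eV

Since -54.422800000 eV < -21.258906250 eV,
O⁷⁺ at n = 4 is more tightly bound (requires more energy to ionize).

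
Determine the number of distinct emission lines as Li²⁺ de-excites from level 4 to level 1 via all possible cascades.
6

The electron can occupy levels n = 1, 2, ..., 4 during de-excitation — that is m = 4 - 1 + 1 = 4 distinct levels.

The number of distinct spectral lines equals the number of ways to choose 2 of these m levels (each pair gives one possible emission transition):

Number of lines = m(m-1)/2 = 4×3/2 = 6

These correspond to all possible transitions between the 4 levels:
4 → 3, 4 → 2, 4 → 1, 3 → 2, 3 → 1, 2 → 1

Each transition produces a photon with a unique energy (and thus wavelength). This count does not depend on Z.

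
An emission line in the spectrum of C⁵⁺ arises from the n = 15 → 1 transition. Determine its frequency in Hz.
1.18e+17 Hz

First, find the transition energy:
E_15 = -13.6057 × 6² / 15² = -2.176912 eV
E_1 = -13.6057 × 6² / 1² = -489.805200 eV
|ΔE| = |E_1 - E_15| = 487.628288 eV

Convert to Joules: E = 487.628288 eV × (1.602177 × 10⁻¹⁹ J/eV) = 7.8127e-17 J

Using E = hf:
f = E/h = 7.8127e-17 J / (6.62607 × 10⁻³⁴ J·s)
f = 1.18e+17 Hz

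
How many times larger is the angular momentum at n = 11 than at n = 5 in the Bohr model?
2.20

In the Bohr model, L_n = nℏ, so the ratio is purely the ratio of quantum numbers:

L_11/L_5 = 11ℏ / 5ℏ = 11/5 = 2.20

The angular momentum scales linearly with n.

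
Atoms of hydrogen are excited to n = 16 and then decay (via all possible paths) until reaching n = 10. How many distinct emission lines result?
21

The electron can occupy levels n = 10, 11, ..., 16 during de-excitation — that is m = 16 - 10 + 1 = 7 distinct levels.

The number of distinct spectral lines equals the number of ways to choose 2 of these m levels (each pair gives one possible emission transition):

Number of lines = m(m-1)/2 = 7×6/2 = 21

These correspond to all possible transitions between the 7 levels:
16 → 15, 16 → 14, 16 → 13, 16 → 12, 16 → 11, 16 → 10, 15 → 14, 15 → 13...

Each transition produces a photon with a unique energy (and thus wavelength). This count does not depend on Z.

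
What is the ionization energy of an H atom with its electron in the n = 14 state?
0.069417 eV

The ionization energy is the energy needed to remove the electron completely (n → ∞).

For hydrogen, E_n = -13.6057 eV / n².

At n = 14: E_14 = -13.6057 / 14² = -0.069416837 eV
At n = ∞: E_∞ = 0 eV

Ionization energy = E_∞ - E_14 = 0 - (-0.069416837) = 0.069416837 eV
Ionization energy ≈ 0.069417 eV

This is also called the binding energy of the electron in state n = 14.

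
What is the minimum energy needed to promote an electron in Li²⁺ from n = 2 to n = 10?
29.388312 eV

The energy levels of a hydrogen-like atom are E_n = -13.6057 Z² eV / n².

Energy at n = 2: E_2 = -13.6057 × 3² / 2² = -30.612825000 eV
Energy at n = 10: E_10 = -13.6057 × 3² / 10² = -1.224513000 eV

The excitation energy is the difference:
ΔE = E_10 - E_2
ΔE = -1.224513000 - (-30.612825000)
ΔE = 29.388312 eV

Since this is positive, energy must be absorbed (photon absorption).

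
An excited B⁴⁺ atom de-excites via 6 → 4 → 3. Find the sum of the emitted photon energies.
28.34521 eV

The energy levels of B⁴⁺ are E_n = -13.6057 × 5² / n² eV.

First transition (6 → 4):
ΔE₁ = |E_4 - E_6|
ΔE₁ = |-21.25890625000 - (-9.44840277778)| = 11.81050347 eV

Second transition (4 → 3):
ΔE₂ = |E_3 - E_4|
ΔE₂ = |-37.79361111111 - (-21.25890625000)| = 16.53470486 eV

Total energy released:
E_total = ΔE₁ + ΔE₂ = 11.81050347 + 16.53470486 = 28.34521 eV

Note: This equals the direct transition 6 → 3: 28.34521 eV ✓
Energy is conserved regardless of the path taken.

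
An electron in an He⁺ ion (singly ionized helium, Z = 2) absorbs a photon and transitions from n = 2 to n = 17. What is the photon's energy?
13.41739 eV

The energy levels of a hydrogen-like atom are E_n = -13.6057 Z² eV / n².

Energy at n = 2: E_2 = -13.6057 × 2² / 2² = -13.60570000 eV
Energy at n = 17: E_17 = -13.6057 × 2² / 17² = -0.18831419 eV

The excitation energy is the difference:
ΔE = E_17 - E_2
ΔE = -0.18831419 - (-13.60570000)
ΔE = 13.41739 eV

Since this is positive, energy must be absorbed (photon absorption).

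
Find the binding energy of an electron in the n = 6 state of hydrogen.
0.378 eV

The ionization energy is the energy needed to remove the electron completely (n → ∞).

For hydrogen, E_n = -13.6057 eV / n².

At n = 6: E_6 = -13.6057 / 6² = -0.377936 eV
At n = ∞: E_∞ = 0 eV

Ionization energy = E_∞ - E_6 = 0 - (-0.377936) = 0.377936 eV
Ionization energy ≈ 0.378 eV

This is also called the binding energy of the electron in state n = 6.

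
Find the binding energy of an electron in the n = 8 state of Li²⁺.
1.91 eV

The ionization energy is the energy needed to remove the electron completely (n → ∞).

For a hydrogen-like ion with Z = 3, E_n = -13.6057 Z² / n² eV.

At n = 8: E_8 = -13.6057 × 3² / 8² = -1.91330 eV
At n = ∞: E_∞ = 0 eV

Ionization energy = E_∞ - E_8 = 0 - (-1.91330) = 1.91330 eV
Ionization energy ≈ 1.91 eV

This is also called the binding energy of the electron in state n = 8.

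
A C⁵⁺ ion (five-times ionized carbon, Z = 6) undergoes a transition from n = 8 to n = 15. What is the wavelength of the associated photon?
226.40127 nm

First, find the transition energy using E_n = -13.6057 Z² / n² eV:
E_8 = -13.6057 × 6² / 8² = -7.653206250 eV
E_15 = -13.6057 × 6² / 15² = -2.176912000 eV

Photon energy: |ΔE| = |E_15 - E_8| = 5.476294250 eV

Convert to wavelength using E = hc/λ with hc = 1239.84 eV·nm:
λ = hc/E = 1239.84 eV·nm / 5.476294250 eV
λ = 226.40127 nm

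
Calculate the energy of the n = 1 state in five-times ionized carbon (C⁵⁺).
-489.80520 eV

For hydrogen-like ions, the energy levels scale with Z²:
E_n = -13.6057 Z² / n² eV

For C⁵⁺ (Z = 6) at n = 1:
E_1 = -13.6057 × 6² / 1²
E_1 = -13.6057 × 36 / 1
E_1 = -489.8052 / 1
E_1 = -489.80520 eV

The energy is 36 times more negative than hydrogen at the same n due to the stronger nuclear charge.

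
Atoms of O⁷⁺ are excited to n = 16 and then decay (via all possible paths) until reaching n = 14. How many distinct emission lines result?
3

The electron can occupy levels n = 14, 15, ..., 16 during de-excitation — that is m = 16 - 14 + 1 = 3 distinct levels.

The number of distinct spectral lines equals the number of ways to choose 2 of these m levels (each pair gives one possible emission transition):

Number of lines = m(m-1)/2 = 3×2/2 = 3

These correspond to all possible transitions between the 3 levels:
16 → 15, 16 → 14, 15 → 14

Each transition produces a photon with a unique energy (and thus wavelength). This count does not depend on Z.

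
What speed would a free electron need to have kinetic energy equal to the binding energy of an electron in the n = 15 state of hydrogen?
1.45846e+05 m/s (or 0.04865% of c)

The binding energy at n = 15 for hydrogen is:
E_15 = -13.6057/15² = -0.0604697778 eV
|E_15| = 0.0604697778 eV

Convert to Joules:
KE = 0.0604697778 eV × (1.602177 × 10⁻¹⁹ J/eV) = 9.6883287e-21 J

Using KE = ½mv²:
v = √(2·KE/m_e)
v = √(2 × 9.6883287e-21 J / 9.10938 × 10⁻³¹ kg)
v = 1.45846e+05 m/s

This is approximately 0.04865% the speed of light.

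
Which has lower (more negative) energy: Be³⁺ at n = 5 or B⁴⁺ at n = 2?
B⁴⁺ at n = 2 (E = -85.036 eV)

Using E_n = -13.6057 Z² / n² eV:

Be³⁺ (Z = 4) at n = 5:
E = -13.6057 × 4² / 5² = -13.6057 × 16 / 25 = -8.707648 eV

B⁴⁺ (Z = 5) at n = 2:
E = -13.6057 × 5² / 2² = -13.6057 × 25 / 4 = -85.035625 eV

Since -85.035625 eV < -8.707648 eV,
B⁴⁺ at n = 2 is more tightly bound (requires more energy to ionize).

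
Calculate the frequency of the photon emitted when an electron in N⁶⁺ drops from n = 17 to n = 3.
1.74e+16 Hz

First, find the transition energy:
E_17 = -13.6057 × 7² / 17² = -2.30684879 eV
E_3 = -13.6057 × 7² / 3² = -74.07547778 eV
|ΔE| = |E_3 - E_17| = 71.76862899 eV

Convert to Joules: E = 71.76862899 eV × (1.602177 × 10⁻¹⁹ J/eV) = 1.1499e-17 J

Using E = hf:
f = E/h = 1.1499e-17 J / (6.62607 × 10⁻³⁴ J·s)
f = 1.74e+16 Hz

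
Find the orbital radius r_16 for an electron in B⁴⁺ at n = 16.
2.70939 nm (or 27.09387 Å)

The Bohr radius formula is:
r_n = n² a₀ / Z

where a₀ = 0.05291772 nm is the Bohr radius.

For B⁴⁺ (Z = 5) at n = 16:
r_16 = 16² × 0.05291772 nm / 5
r_16 = 256 × 0.05291772 nm / 5
r_16 = 13.546936 nm / 5
r_16 = 2.70939 nm

The electron orbits at approximately 2.70939 nm from the nucleus.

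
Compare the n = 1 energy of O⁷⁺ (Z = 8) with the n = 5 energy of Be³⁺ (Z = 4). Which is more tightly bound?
O⁷⁺ at n = 1 (E = -870.764800 eV)

Using E_n = -13.6057 Z² / n² eV:

O⁷⁺ (Z = 8) at n = 1:
E = -13.6057 × 8² / 1² = -13.6057 × 64 / 1 = -870.764800000 eV

Be³⁺ (Z = 4) at n = 5:
E = -13.6057 × 4² / 5² = -13.6057 × 16 / 25 = -8.707648000 eV

Since -870.764800000 eV < -8.707648000 eV,
O⁷⁺ at n = 1 is more tightly bound (requires more energy to ionize).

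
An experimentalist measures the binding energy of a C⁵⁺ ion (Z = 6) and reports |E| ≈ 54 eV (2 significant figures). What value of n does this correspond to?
n = 3

The exact energy levels follow E_n = -13.6057 Z² / n² eV with Z = 6.

The measured value (-54 eV) is reported to only 2 significant figures, so we must test candidate n values and see which one matches to that precision.

Candidate energies:
  n = 1:  E = -13.6057 × 6² / 1² = -489.80520 eV
  n = 2:  E = -13.6057 × 6² / 2² = -122.45130 eV
  n = 3:  E = -13.6057 × 6² / 3² = -54.42280 eV  ← matches
  n = 4:  E = -13.6057 × 6² / 4² = -30.61283 eV
  n = 5:  E = -13.6057 × 6² / 5² = -19.59221 eV

Checking against the measurement of -54 eV (2 sig figs), only n = 3 agrees:
E_3 = -54.42280 eV, which rounds to -54 eV ✓

Therefore n = 3.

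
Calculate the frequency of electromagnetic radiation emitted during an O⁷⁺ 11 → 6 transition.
4.10853e+15 Hz

First, find the transition energy:
E_11 = -13.6057 × 8² / 11² = -7.1964033 eV
E_6 = -13.6057 × 8² / 6² = -24.1879111 eV
|ΔE| = |E_6 - E_11| = 16.9915078 eV

Convert to Joules: E = 16.9915078 eV × (1.602177 × 10⁻¹⁹ J/eV) = 2.7223403e-18 J

Using E = hf:
f = E/h = 2.7223403e-18 J / (6.62607 × 10⁻³⁴ J·s)
f = 4.10853e+15 Hz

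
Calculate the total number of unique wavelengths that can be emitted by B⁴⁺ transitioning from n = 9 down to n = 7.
3

The electron can occupy levels n = 7, 8, ..., 9 during de-excitation — that is m = 9 - 7 + 1 = 3 distinct levels.

The number of distinct spectral lines equals the number of ways to choose 2 of these m levels (each pair gives one possible emission transition):

Number of lines = m(m-1)/2 = 3×2/2 = 3

These correspond to all possible transitions between the 3 levels:
9 → 8, 9 → 7, 8 → 7

Each transition produces a photon with a unique energy (and thus wavelength). This count does not depend on Z.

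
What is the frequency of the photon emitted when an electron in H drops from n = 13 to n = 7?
4.77e+13 Hz

First, find the transition energy:
E_13 = -13.6057 / 13² = -0.080507 eV
E_7 = -13.6057 / 7² = -0.277667 eV
|ΔE| = |E_7 - E_13| = 0.197160 eV

Convert to Joules: E = 0.197160 eV × (1.602177 × 10⁻¹⁹ J/eV) = 3.1589e-20 J

Using E = hf:
f = E/h = 3.1589e-20 J / (6.62607 × 10⁻³⁴ J·s)
f = 4.77e+13 Hz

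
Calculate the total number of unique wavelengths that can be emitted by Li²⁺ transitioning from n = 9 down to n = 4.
15

The electron can occupy levels n = 4, 5, ..., 9 during de-excitation — that is m = 9 - 4 + 1 = 6 distinct levels.

The number of distinct spectral lines equals the number of ways to choose 2 of these m levels (each pair gives one possible emission transition):

Number of lines = m(m-1)/2 = 6×5/2 = 15

These correspond to all possible transitions between the 6 levels:
9 → 8, 9 → 7, 9 → 6, 9 → 5, 9 → 4, 8 → 7, 8 → 6, 8 → 5...

Each transition produces a photon with a unique energy (and thus wavelength). This count does not depend on Z.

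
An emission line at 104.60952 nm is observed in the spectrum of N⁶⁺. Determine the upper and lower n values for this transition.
n = 10 → n = 6

First, find the photon energy from the wavelength (hc = 1239.84 eV·nm):
E = hc/λ = 1239.84 eV·nm / 104.60952 nm = 11.852076 eV

The energy levels of N⁶⁺ satisfy E_n = -13.6057 × 7² / n² eV, so an emission n_i → n_f releases
ΔE = 13.6057 × 7² × (1/n_f² − 1/n_i²) eV.

Setting ΔE equal to the photon energy:
1/n_f² − 1/n_i² = 11.852076 / (13.6057 × 7²) = 0.017777777

Since 1/n_i² must be positive, we need 1/n_f² > 0.017777777, i.e. n_f ≤ 7. For each allowed n_f, solve n_i = (1/n_f² − 0.017777777)^(−1/2) and check whether it is a whole number:
  n_f = 1: 1/n_i² = 1.000000000 − 0.017777777 = 0.982222223 → n_i = 1.009  (not an integer) ✗
  n_f = 2: 1/n_i² = 0.250000000 − 0.017777777 = 0.232222223 → n_i = 2.075  (not an integer) ✗
  n_f = 3: 1/n_i² = 0.111111111 − 0.017777777 = 0.093333334 → n_i = 3.273  (not an integer) ✗
  n_f = 4: 1/n_i² = 0.062500000 − 0.017777777 = 0.044722223 → n_i = 4.729  (not an integer) ✗
  n_f = 5: 1/n_i² = 0.040000000 − 0.017777777 = 0.022222223 → n_i = 6.708  (not an integer) ✗
  n_f = 6: 1/n_i² = 0.027777778 − 0.017777777 = 0.010000001 → n_i = 10.000  → integer, n_i = 10 ✓
  n_f = 7: 1/n_i² = 0.020408163 − 0.017777777 = 0.002630386 → n_i = 19.498  (not an integer) ✗

Only n_f = 6 gives an integer upper level, n_i = 10.

The transition is from n = 10 to n = 6 (emission).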